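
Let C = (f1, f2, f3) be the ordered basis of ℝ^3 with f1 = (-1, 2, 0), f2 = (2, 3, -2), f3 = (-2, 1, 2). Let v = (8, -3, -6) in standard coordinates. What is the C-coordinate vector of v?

(-2, 1, -2)

Write v = c_1 f1 + ... + c_3 f3 and solve for the c_i.
Gaussian elimination on [M | v] yields c = (-2, 1, -2).
Check: -2f1 + f2 - 2f3 = (8, -3, -6).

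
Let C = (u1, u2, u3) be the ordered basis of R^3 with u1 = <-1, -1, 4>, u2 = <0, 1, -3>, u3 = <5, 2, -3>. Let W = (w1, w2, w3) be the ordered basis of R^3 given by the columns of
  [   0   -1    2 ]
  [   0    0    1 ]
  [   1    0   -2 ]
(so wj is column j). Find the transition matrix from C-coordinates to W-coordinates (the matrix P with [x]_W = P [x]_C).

[[2, -1, 1], [-1, 2, -1], [-1, 1, 2]]

Let M have columns uj and N have columns wj. Then for every x, N [x]_W = x = M [x]_C, so P = N^(-1) M.
Since det N = -1, N^(-1) has integer entries; multiplying gives P = [[2, -1, 1], [-1, 2, -1], [-1, 1, 2]].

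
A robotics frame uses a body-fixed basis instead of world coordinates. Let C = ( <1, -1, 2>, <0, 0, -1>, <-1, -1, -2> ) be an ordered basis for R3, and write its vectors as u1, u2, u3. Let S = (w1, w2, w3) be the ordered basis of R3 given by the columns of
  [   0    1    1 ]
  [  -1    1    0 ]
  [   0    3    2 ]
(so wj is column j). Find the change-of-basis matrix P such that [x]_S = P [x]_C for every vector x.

Let M have columns uj and N have columns wj. Then for every x, N [x]_S = x = M [x]_C, so P = N^(-1) M.
Since det N = -1, N^(-1) has integer entries; multiplying gives P = [[1, -1, 1], [0, -1, 0], [1, 1, -1]].

[[1, -1, 1], [0, -1, 0], [1, 1, -1]]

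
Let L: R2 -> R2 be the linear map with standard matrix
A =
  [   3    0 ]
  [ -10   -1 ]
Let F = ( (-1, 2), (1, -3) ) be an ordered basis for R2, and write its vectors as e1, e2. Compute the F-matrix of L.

[[1, -2], [-2, 1]]

With P the matrix whose columns are e1, e2, [L]_F = P^(-1) A P.
Column by column: L(e1) = A e1 = (-3, 8); its F-coordinates (1, -2) give column 1.
Continuing for each basis vector yields [L]_F = [[1, -2], [-2, 1]].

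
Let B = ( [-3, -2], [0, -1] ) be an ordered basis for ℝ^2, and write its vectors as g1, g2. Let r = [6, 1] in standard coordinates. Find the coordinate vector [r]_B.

[r]_B is the unique c with M c = r, where M has columns g1, g2.
System: -3c_1 + 0c_2 = 6, -2c_1 - c_2 = 1; solving gives c_1 = -2, c_2 = 3.
Check: -2g1 + 3g2 = [6, 1].

[-2, 3]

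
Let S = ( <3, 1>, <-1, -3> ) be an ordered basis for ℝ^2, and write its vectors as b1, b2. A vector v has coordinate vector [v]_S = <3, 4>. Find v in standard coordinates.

<5, -9>

The coordinates say v = 3b1 + 4b2; adding the scaled basis vectors gives <5, -9>.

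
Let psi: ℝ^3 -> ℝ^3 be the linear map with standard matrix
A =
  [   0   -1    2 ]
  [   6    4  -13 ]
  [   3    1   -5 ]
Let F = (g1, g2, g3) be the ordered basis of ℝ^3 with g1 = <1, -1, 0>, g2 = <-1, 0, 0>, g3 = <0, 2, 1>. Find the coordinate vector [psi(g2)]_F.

Column 2 of [psi]_F is the F-coordinate vector of psi(g2).
In standard coordinates psi(g2) = A g2 = <0, -6, -3>.
Converting to F: <0, -6, -3> = 0·g1 + 0·g2 - 3g3, so the coordinate vector is <0, 0, -3>.

<0, 0, -3>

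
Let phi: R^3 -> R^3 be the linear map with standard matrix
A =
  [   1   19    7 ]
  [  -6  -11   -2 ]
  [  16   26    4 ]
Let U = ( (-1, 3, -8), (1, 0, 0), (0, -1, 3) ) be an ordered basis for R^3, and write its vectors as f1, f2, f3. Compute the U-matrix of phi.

[[-3, -2, 1], [-3, -1, 3], [2, 0, -2]]

Let P have columns f1, ..., f3. Then [phi]_U = P^(-1) A P.
Here det P = -1, so P^(-1) is integer; computing A P first and then P^(-1)(A P) gives [[-3, -2, 1], [-3, -1, 3], [2, 0, -2]].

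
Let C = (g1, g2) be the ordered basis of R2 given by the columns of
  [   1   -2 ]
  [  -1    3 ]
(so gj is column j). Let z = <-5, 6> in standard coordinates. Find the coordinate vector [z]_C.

<-3, 1>

Write z = c_1 g1 + c_2 g2 and solve for the c_i.
System: c_1 - 2c_2 = -5, -c_1 + 3c_2 = 6; solving gives c_1 = -3, c_2 = 1.
Check: -3g1 + g2 = <-5, 6>.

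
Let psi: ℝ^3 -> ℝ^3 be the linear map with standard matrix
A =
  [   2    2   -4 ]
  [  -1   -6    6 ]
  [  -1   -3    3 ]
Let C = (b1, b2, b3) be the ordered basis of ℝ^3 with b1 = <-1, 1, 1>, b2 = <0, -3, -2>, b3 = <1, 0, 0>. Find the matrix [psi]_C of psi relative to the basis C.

[[1, -3, -1], [0, -3, 0], [-3, -1, 1]]

The j-th column of [psi]_C is [psi(bj)]_C.
psi(b1) = A b1 = <-4, 1, 1> = b1 + 0·b2 - 3b3, so column 1 is <1, 0, -3>.
Repeating for b2, b3 and assembling the columns gives [[1, -3, -1], [0, -3, 0], [-3, -1, 1]].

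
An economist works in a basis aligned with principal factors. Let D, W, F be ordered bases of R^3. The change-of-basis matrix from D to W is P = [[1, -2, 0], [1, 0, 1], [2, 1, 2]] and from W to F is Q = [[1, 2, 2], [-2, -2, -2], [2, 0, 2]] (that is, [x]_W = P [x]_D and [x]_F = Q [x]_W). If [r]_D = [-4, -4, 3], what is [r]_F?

First [r]_W = P [r]_D = [4, -1, -6].
Then [r]_F = Q [r]_W = [-10, 6, -4].

[-10, 6, -4]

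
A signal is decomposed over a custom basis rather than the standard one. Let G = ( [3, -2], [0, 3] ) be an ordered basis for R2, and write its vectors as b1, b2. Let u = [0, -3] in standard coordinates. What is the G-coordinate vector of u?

[0, -1]

We seek scalars with c_1 b1 + c_2 b2 = u; equivalently solve M c = u where the columns of M are b1, b2.
System: 3c_1 + 0c_2 = 0, -2c_1 + 3c_2 = -3; solving gives c_1 = 0, c_2 = -1.
Check: 0·b1 - b2 = [0, -3].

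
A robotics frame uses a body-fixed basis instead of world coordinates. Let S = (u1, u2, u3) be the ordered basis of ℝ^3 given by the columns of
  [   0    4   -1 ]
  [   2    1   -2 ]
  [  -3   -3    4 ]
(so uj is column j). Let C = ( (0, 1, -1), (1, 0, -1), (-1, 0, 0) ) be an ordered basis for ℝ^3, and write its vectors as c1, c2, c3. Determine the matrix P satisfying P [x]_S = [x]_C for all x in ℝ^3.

Take x = uj: its S-coordinates are the j-th standard unit vector, so P e_j — column j of P — equals [uj]_C.
u1 = 2c1 + c2 + c3, giving column 1 = (2, 1, 1); repeating for each j gives P = [[2, 1, -2], [1, 2, -2], [1, -2, -1]].

[[2, 1, -2], [1, 2, -2], [1, -2, -1]]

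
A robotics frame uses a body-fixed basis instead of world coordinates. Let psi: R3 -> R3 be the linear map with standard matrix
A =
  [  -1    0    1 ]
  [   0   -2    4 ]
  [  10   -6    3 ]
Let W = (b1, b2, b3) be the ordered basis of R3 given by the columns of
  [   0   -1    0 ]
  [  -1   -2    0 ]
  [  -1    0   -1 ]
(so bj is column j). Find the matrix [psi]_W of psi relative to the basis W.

[[0, -2, 2], [1, -1, 1], [-3, 0, 1]]

With P the matrix whose columns are b1, ..., b3, [psi]_W = P^(-1) A P.
Column by column: psi(b1) = A b1 = (-1, -2, 3); its W-coordinates (0, 1, -3) give column 1.
Continuing for each basis vector yields [psi]_W = [[0, -2, 2], [1, -1, 1], [-3, 0, 1]].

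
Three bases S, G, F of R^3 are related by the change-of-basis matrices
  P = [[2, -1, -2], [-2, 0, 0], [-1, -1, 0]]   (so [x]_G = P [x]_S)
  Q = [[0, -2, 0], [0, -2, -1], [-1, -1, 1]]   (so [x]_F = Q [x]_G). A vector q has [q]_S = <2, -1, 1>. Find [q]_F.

<8, 9, 0>

Apply P to get G-coordinates <3, -4, -1>, then Q to get F-coordinates.
The result is [q]_F = <8, 9, 0>.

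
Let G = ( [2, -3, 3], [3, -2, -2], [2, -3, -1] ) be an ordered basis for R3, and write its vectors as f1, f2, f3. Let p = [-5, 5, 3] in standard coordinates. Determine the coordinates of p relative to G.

[0, -1, -1]

We seek scalars with c_1 f1 + ... + c_3 f3 = p; equivalently solve M c = p where the columns of M are f1, ..., f3.
Gaussian elimination on [M | p] yields c = (0, -1, -1).
Check: 0·f1 - f2 - f3 = [-5, 5, 3].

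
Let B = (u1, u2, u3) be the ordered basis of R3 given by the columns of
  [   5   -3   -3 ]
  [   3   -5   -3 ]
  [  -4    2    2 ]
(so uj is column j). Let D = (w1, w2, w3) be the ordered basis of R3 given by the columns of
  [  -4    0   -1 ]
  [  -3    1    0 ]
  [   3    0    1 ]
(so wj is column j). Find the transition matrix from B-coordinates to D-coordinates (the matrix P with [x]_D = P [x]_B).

[[-1, 1, 1], [0, -2, 0], [-1, -1, -1]]

Let M have columns uj and N have columns wj. Then for every x, N [x]_D = x = M [x]_B, so P = N^(-1) M.
Since det N = -1, N^(-1) has integer entries; multiplying gives P = [[-1, 1, 1], [0, -2, 0], [-1, -1, -1]].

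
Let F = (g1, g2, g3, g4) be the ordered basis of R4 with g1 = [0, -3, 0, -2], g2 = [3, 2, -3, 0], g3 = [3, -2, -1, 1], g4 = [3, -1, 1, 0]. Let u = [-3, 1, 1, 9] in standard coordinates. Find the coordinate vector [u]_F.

[u]_F is the unique c with M c = u, where M has columns g1, ..., g4.
Gaussian elimination on [M | u] yields c = (-3, -2, 3, -2).
Check: -3g1 - 2g2 + 3g3 - 2g4 = [-3, 1, 1, 9].

[-3, -2, 3, -2]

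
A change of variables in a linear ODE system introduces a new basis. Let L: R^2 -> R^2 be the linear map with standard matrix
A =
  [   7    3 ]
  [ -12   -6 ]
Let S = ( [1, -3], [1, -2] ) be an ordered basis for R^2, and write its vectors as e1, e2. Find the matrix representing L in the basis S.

With P the matrix whose columns are e1, e2, [L]_S = P^(-1) A P.
Column by column: L(e1) = A e1 = [-2, 6]; its S-coordinates [-2, 0] give column 1.
Continuing for each basis vector yields [L]_S = [[-2, -2], [0, 3]].

[[-2, -2], [0, 3]]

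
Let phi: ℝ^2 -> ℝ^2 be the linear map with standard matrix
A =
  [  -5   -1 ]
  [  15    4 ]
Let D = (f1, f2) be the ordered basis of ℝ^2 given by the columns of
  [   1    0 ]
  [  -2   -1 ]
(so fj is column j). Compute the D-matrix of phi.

[[-3, 1], [-1, 2]]

The j-th column of [phi]_D is [phi(fj)]_D.
phi(f1) = A f1 = (-3, 7) = -3f1 - f2, so column 1 is (-3, -1).
Repeating for f2 and assembling the columns gives [[-3, 1], [-1, 2]].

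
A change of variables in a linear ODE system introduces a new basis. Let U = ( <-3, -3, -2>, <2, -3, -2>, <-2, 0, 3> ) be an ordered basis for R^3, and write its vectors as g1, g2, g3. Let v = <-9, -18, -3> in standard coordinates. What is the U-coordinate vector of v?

<3, 3, 3>

Write v = c_1 g1 + ... + c_3 g3 and solve for the c_i.
Row-reducing the augmented matrix [M | v] gives c = (3, 3, 3).
Check: 3g1 + 3g2 + 3g3 = <-9, -18, -3>.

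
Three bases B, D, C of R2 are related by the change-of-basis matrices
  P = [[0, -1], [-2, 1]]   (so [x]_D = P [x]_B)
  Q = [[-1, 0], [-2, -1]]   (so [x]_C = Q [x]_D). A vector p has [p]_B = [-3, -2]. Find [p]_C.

[-2, -8]

Composing the changes, [p]_C = Q P [p]_B.
Q P = [[0, 1], [2, 1]]; applying this to [-3, -2] gives [-2, -8].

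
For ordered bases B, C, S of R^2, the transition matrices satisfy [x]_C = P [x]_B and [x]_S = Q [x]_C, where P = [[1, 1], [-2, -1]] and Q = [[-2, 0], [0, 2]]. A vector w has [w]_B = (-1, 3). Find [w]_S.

(-4, -2)

First [w]_C = P [w]_B = (2, -1).
Then [w]_S = Q [w]_C = (-4, -2).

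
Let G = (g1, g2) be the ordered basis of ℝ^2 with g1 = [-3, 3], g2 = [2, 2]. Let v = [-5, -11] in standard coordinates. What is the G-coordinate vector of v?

[-1, -4]

Write v = c_1 g1 + c_2 g2 and solve for the c_i.
System: -3c_1 + 2c_2 = -5, 3c_1 + 2c_2 = -11; solving gives c_1 = -1, c_2 = -4.
Check: -g1 - 4g2 = [-5, -11].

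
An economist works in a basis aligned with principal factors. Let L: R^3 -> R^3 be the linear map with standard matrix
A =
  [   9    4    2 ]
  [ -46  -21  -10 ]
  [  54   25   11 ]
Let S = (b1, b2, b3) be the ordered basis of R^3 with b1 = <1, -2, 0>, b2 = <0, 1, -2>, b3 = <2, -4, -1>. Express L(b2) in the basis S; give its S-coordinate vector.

Column 2 of [L]_S is the S-coordinate vector of L(b2).
In standard coordinates L(b2) = A b2 = <0, -1, 3>.
Converting to S: <0, -1, 3> = 2b1 - b2 - b3, so the coordinate vector is <2, -1, -1>.

<2, -1, -1>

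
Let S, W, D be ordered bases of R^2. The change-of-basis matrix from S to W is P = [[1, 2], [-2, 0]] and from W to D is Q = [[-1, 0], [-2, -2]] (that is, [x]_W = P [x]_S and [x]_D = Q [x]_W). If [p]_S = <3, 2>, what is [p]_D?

<-7, -2>

First [p]_W = P [p]_S = <7, -6>.
Then [p]_D = Q [p]_W = <-7, -2>.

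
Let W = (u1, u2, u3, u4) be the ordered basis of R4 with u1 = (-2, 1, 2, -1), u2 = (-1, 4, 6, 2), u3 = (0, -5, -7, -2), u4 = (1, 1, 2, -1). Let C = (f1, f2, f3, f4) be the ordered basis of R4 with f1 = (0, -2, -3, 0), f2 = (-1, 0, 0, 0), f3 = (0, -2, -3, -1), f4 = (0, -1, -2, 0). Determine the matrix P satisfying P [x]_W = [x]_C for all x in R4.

Take x = uj: its W-coordinates are the j-th standard unit vector, so P e_j — column j of P — equals [uj]_C.
u1 = -f1 + 2f2 + f3 - f4, giving column 1 = (-1, 2, 1, -1); repeating for each j gives P = [[-1, 0, 1, -1], [2, 1, 0, -1], [1, -2, 2, 1], [-1, 0, -1, -1]].

[[-1, 0, 1, -1], [2, 1, 0, -1], [1, -2, 2, 1], [-1, 0, -1, -1]]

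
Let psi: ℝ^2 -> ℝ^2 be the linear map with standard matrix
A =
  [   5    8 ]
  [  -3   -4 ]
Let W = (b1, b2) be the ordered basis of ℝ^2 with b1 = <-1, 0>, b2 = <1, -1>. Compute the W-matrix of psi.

[[2, 2], [-3, -1]]

The j-th column of [psi]_W is [psi(bj)]_W.
psi(b1) = A b1 = <-5, 3> = 2b1 - 3b2, so column 1 is <2, -3>.
Repeating for b2 and assembling the columns gives [[2, 2], [-3, -1]].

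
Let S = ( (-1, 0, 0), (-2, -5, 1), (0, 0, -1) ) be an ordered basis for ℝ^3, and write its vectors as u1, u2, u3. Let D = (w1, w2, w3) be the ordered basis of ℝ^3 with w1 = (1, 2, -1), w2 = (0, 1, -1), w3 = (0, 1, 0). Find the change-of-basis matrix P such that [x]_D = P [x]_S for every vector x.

Column j of P is [uj]_D, since P maps S-coordinates to D-coordinates.
Expressing u1 in D: u1 = -w1 + w2 + w3, so column 1 of P is (-1, 1, 1).
Doing the same for each uj gives P = [[-1, -2, 0], [1, 1, 1], [1, -2, -1]].

[[-1, -2, 0], [1, 1, 1], [1, -2, -1]]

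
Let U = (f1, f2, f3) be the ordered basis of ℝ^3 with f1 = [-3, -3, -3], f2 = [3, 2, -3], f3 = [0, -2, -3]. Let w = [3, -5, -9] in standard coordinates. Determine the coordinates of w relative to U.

Write w = c_1 f1 + ... + c_3 f3 and solve for the c_i.
Gaussian elimination on [M | w] yields c = (-1, 0, 4).
Check: -f1 + 0·f2 + 4f3 = [3, -5, -9].

[-1, 0, 4]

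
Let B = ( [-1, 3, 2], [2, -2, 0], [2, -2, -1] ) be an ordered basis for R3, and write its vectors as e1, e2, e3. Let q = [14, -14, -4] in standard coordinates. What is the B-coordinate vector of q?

Write q = c_1 e1 + ... + c_3 e3 and solve for the c_i.
Gaussian elimination on [M | q] yields c = (0, 3, 4).
Check: 0·e1 + 3e2 + 4e3 = [14, -14, -4].

[0, 3, 4]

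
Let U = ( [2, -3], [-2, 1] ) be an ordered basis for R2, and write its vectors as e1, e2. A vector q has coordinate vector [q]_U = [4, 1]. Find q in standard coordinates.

[6, -11]

By definition q = 4e1 + e2.
Summing componentwise gives [6, -11].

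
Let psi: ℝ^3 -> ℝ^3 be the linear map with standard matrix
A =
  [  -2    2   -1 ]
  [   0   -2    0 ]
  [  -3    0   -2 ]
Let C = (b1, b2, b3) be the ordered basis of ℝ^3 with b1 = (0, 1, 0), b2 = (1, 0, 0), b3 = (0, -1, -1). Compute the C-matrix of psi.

With P the matrix whose columns are b1, ..., b3, [psi]_C = P^(-1) A P.
Column by column: psi(b1) = A b1 = (2, -2, 0); its C-coordinates (-2, 2, 0) give column 1.
Continuing for each basis vector yields [psi]_C = [[-2, 3, 0], [2, -2, -1], [0, 3, -2]].

[[-2, 3, 0], [2, -2, -1], [0, 3, -2]]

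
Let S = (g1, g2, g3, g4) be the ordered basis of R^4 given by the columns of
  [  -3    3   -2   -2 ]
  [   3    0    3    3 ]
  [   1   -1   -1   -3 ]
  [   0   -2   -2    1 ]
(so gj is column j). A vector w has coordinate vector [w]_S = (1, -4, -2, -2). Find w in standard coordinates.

The coordinates say w = g1 - 4g2 - 2g3 - 2g4; adding the scaled basis vectors gives (-7, -9, 13, 10).

(-7, -9, 13, 10)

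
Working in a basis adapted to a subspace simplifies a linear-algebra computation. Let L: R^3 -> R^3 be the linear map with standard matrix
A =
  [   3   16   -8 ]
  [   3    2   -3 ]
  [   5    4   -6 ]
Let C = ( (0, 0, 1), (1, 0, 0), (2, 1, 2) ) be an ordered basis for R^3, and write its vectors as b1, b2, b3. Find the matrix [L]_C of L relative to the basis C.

With P the matrix whose columns are b1, ..., b3, [L]_C = P^(-1) A P.
Column by column: L(b1) = A b1 = (-8, -3, -6); its C-coordinates (0, -2, -3) give column 1.
Continuing for each basis vector yields [L]_C = [[0, -1, -2], [-2, -3, 2], [-3, 3, 2]].

[[0, -1, -2], [-2, -3, 2], [-3, 3, 2]]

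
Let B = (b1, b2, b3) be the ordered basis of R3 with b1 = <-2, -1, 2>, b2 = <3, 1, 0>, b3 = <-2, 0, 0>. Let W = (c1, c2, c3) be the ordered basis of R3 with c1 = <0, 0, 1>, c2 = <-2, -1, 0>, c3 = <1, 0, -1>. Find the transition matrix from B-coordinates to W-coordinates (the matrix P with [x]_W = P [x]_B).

Take x = bj: its B-coordinates are the j-th standard unit vector, so P e_j — column j of P — equals [bj]_W.
b1 = 2c1 + c2 + 0·c3, giving column 1 = <2, 1, 0>; repeating for each j gives P = [[2, 1, -2], [1, -1, 0], [0, 1, -2]].

[[2, 1, -2], [1, -1, 0], [0, 1, -2]]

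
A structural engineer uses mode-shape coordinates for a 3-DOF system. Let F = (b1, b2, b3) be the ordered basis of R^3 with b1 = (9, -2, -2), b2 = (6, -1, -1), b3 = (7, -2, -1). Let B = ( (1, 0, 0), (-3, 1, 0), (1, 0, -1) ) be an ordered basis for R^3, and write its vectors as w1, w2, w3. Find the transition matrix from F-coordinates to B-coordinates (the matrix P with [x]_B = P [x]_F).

[[1, 2, 0], [-2, -1, -2], [2, 1, 1]]

Let M have columns bj and N have columns wj. Then for every x, N [x]_B = x = M [x]_F, so P = N^(-1) M.
Since det N = -1, N^(-1) has integer entries; multiplying gives P = [[1, 2, 0], [-2, -1, -2], [2, 1, 1]].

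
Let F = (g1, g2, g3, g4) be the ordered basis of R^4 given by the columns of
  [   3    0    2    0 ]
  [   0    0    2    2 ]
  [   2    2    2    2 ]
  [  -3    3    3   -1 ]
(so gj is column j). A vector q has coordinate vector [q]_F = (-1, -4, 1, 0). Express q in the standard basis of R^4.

By definition q = -g1 - 4g2 + g3 + 0·g4.
Summing componentwise gives (-1, 2, -8, -6).

(-1, 2, -8, -6)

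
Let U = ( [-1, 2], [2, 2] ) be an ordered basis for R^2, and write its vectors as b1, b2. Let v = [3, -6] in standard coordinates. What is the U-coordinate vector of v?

Write v = c_1 b1 + c_2 b2 and solve for the c_i.
System: -c_1 + 2c_2 = 3, 2c_1 + 2c_2 = -6; solving gives c_1 = -3, c_2 = 0.
Check: -3b1 + 0·b2 = [3, -6].

[-3, 0]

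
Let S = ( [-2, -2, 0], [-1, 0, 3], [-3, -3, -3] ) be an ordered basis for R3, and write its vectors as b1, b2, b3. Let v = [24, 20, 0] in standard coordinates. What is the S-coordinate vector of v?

Write v = c_1 b1 + ... + c_3 b3 and solve for the c_i.
Row-reducing the augmented matrix [M | v] gives c = (-4, -4, -4).
Check: -4b1 - 4b2 - 4b3 = [24, 20, 0].

[-4, -4, -4]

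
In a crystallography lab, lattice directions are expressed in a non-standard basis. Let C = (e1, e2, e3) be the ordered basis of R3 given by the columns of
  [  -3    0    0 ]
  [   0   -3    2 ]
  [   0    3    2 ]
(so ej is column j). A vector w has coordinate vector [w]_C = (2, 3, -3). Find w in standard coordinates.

(-6, -15, 3)

By definition w = 2e1 + 3e2 - 3e3.
Summing componentwise gives (-6, -15, 3).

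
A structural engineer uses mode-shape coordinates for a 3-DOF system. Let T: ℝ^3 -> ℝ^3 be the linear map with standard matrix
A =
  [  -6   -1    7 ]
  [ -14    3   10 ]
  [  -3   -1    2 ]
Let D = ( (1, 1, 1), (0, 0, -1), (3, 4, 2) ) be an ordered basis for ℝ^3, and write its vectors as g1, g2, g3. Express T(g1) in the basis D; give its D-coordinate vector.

(3, 3, -1)

Compute T(g1) = A g1 = (0, -1, -2) in standard coordinates.
Then write this in D-coordinates: solve for y in y_1 g1 + ... + y_3 g3 = (0, -1, -2).
This gives y = (3, 3, -1), which is column 1 of [T]_D.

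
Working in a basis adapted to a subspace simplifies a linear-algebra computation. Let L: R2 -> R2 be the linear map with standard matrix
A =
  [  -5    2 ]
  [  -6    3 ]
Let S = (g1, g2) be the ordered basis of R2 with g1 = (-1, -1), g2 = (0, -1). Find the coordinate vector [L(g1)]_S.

(-3, 0)

Column 1 of [L]_S is the S-coordinate vector of L(g1).
In standard coordinates L(g1) = A g1 = (3, 3).
Converting to S: (3, 3) = -3g1 + 0·g2, so the coordinate vector is (-3, 0).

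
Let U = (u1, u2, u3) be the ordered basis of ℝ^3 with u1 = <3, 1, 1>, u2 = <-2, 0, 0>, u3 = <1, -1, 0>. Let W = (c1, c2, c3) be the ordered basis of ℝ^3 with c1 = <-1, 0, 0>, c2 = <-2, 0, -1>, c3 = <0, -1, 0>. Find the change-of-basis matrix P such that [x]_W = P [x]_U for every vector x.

Column j of P is [uj]_W, since P maps U-coordinates to W-coordinates.
Expressing u1 in W: u1 = -c1 - c2 - c3, so column 1 of P is <-1, -1, -1>.
Doing the same for each uj gives P = [[-1, 2, -1], [-1, 0, 0], [-1, 0, 1]].

[[-1, 2, -1], [-1, 0, 0], [-1, 0, 1]]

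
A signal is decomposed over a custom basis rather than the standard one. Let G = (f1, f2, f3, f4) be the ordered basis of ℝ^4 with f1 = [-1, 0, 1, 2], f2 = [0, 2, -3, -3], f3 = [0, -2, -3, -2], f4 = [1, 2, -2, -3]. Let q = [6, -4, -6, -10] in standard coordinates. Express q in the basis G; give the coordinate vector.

Write q = c_1 f1 + ... + c_4 f4 and solve for the c_i.
Solving this 4x4 system gives c = (-3, -3, 2, 3).
Check: -3f1 - 3f2 + 2f3 + 3f4 = [6, -4, -6, -10].

[-3, -3, 2, 3]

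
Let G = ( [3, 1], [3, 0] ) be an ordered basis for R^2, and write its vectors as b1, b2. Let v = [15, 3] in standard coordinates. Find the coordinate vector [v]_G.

[3, 2]

Write v = c_1 b1 + c_2 b2 and solve for the c_i.
System: 3c_1 + 3c_2 = 15, c_1 + 0c_2 = 3; solving gives c_1 = 3, c_2 = 2.
Check: 3b1 + 2b2 = [15, 3].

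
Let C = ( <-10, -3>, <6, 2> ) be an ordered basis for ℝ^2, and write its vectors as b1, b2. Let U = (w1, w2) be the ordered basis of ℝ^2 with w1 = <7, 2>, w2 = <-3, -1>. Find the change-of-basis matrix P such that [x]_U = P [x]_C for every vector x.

[[-1, 0], [1, -2]]

Column j of P is [bj]_U, since P maps C-coordinates to U-coordinates.
Expressing b1 in U: b1 = -w1 + w2, so column 1 of P is <-1, 1>.
Doing the same for each bj gives P = [[-1, 0], [1, -2]].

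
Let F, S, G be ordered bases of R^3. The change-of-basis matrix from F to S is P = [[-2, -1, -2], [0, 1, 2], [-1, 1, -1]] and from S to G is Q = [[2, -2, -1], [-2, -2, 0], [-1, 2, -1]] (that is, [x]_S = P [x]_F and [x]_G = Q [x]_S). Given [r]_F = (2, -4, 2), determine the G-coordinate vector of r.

Apply P to get S-coordinates (-4, 0, -8), then Q to get G-coordinates.
The result is [r]_G = (0, 8, 12).

(0, 8, 12)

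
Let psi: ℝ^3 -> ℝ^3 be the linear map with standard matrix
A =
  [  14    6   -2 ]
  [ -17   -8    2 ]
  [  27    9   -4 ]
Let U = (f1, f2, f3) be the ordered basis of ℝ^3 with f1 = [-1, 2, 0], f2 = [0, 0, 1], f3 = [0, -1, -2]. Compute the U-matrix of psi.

The j-th column of [psi]_U is [psi(fj)]_U.
psi(f1) = A f1 = [-2, 1, -9] = 2f1 - 3f2 + 3f3, so column 1 is [2, -3, 3].
Repeating for f2, f3 and assembling the columns gives [[2, 2, 2], [-3, 0, -1], [3, 2, 0]].

[[2, 2, 2], [-3, 0, -1], [3, 2, 0]]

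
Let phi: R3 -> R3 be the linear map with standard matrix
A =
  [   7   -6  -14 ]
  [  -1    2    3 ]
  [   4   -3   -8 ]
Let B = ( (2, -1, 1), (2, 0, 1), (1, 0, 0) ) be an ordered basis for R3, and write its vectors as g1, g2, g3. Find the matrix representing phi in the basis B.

[[1, -1, 1], [2, 1, 3], [0, 0, -1]]

Let P have columns g1, ..., g3. Then [phi]_B = P^(-1) A P.
Here det P = -1, so P^(-1) is integer; computing A P first and then P^(-1)(A P) gives [[1, -1, 1], [2, 1, 3], [0, 0, -1]].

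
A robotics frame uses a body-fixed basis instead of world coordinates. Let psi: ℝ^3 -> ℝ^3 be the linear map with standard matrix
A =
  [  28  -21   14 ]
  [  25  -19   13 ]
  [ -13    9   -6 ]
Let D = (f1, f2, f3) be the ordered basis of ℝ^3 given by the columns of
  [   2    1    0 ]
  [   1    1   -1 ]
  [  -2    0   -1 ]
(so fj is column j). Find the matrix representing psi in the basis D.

The j-th column of [psi]_D is [psi(fj)]_D.
psi(f1) = A f1 = <7, 5, -5> = 3f1 + f2 - f3, so column 1 is <3, 1, -1>.
Repeating for f2, f3 and assembling the columns gives [[3, 3, 2], [1, 1, 3], [-1, -2, -1]].

[[3, 3, 2], [1, 1, 3], [-1, -2, -1]]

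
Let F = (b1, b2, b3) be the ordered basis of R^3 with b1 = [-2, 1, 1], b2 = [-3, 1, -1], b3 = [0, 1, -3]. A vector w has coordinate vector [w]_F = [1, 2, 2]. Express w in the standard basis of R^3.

[-8, 5, -7]

By definition w = b1 + 2b2 + 2b3.
Summing componentwise gives [-8, 5, -7].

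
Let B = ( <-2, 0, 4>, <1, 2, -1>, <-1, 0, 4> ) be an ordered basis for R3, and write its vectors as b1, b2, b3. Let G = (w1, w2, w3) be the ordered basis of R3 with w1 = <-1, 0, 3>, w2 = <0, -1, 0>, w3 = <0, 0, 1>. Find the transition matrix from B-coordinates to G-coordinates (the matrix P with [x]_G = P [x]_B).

Column j of P is [bj]_G, since P maps B-coordinates to G-coordinates.
Expressing b1 in G: b1 = 2w1 + 0·w2 - 2w3, so column 1 of P is <2, 0, -2>.
Doing the same for each bj gives P = [[2, -1, 1], [0, -2, 0], [-2, 2, 1]].

[[2, -1, 1], [0, -2, 0], [-2, 2, 1]]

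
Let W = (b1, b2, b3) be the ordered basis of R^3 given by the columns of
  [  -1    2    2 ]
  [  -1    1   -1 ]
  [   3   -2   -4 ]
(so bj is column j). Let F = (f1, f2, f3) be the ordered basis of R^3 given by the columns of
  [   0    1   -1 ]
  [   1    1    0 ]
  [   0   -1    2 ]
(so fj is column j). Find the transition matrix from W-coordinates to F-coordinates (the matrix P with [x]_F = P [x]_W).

[[-2, -1, -1], [1, 2, 0], [2, 0, -2]]

Column j of P is [bj]_F, since P maps W-coordinates to F-coordinates.
Expressing b1 in F: b1 = -2f1 + f2 + 2f3, so column 1 of P is (-2, 1, 2).
Doing the same for each bj gives P = [[-2, -1, -1], [1, 2, 0], [2, 0, -2]].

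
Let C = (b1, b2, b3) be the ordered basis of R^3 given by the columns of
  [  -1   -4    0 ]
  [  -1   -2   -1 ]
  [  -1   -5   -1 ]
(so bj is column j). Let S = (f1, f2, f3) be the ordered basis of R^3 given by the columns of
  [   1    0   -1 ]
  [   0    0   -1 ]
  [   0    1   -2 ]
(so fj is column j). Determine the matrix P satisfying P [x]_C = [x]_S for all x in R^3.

Take x = bj: its C-coordinates are the j-th standard unit vector, so P e_j — column j of P — equals [bj]_S.
b1 = 0·f1 + f2 + f3, giving column 1 = [0, 1, 1]; repeating for each j gives P = [[0, -2, 1], [1, -1, 1], [1, 2, 1]].

[[0, -2, 1], [1, -1, 1], [1, 2, 1]]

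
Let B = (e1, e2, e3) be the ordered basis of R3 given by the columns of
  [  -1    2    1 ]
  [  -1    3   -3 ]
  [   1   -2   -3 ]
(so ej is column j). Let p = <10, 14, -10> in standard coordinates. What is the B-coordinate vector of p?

<-2, 4, 0>

[p]_B is the unique c with M c = p, where M has columns e1, ..., e3.
Row-reducing the augmented matrix [M | p] gives c = (-2, 4, 0).
Check: -2e1 + 4e2 + 0·e3 = <10, 14, -10>.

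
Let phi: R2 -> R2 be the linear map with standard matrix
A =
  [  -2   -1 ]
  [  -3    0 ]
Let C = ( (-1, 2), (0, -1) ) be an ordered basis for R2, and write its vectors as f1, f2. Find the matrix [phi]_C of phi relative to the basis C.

Let P have columns f1, f2. Then [phi]_C = P^(-1) A P.
Here det P = 1, so P^(-1) is integer; computing A P first and then P^(-1)(A P) gives [[0, -1], [-3, -2]].

[[0, -1], [-3, -2]]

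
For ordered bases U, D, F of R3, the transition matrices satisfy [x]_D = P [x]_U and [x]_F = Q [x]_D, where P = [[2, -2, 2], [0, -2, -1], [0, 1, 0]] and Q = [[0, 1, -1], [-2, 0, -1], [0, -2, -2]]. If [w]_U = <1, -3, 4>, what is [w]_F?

Composing the changes, [w]_F = Q P [w]_U.
Q P = [[0, -3, -1], [-4, 3, -4], [0, 2, 2]]; applying this to <1, -3, 4> gives <5, -29, 2>.

<5, -29, 2>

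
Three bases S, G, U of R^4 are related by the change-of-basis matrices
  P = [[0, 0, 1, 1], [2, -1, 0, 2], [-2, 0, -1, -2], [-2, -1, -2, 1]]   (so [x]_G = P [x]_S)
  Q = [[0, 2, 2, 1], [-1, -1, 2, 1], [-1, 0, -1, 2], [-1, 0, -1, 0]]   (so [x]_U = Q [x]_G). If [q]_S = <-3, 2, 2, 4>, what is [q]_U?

First [q]_G = P [q]_S = <6, 0, -4, 4>.
Then [q]_U = Q [q]_G = <-4, -10, 6, -2>.

<-4, -10, 6, -2>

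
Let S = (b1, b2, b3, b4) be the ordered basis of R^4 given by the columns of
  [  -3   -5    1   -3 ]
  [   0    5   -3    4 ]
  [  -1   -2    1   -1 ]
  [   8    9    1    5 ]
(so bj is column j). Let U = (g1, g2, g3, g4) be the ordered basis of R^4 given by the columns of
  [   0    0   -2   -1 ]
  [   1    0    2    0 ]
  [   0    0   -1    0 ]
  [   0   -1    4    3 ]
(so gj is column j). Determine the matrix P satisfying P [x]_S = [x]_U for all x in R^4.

Let M have columns bj and N have columns gj. Then for every x, N [x]_U = x = M [x]_S, so P = N^(-1) M.
Since det N = -1, N^(-1) has integer entries; multiplying gives P = [[-2, 1, -1, 2], [-1, 2, -2, 2], [1, 2, -1, 1], [1, 1, 1, 1]].

[[-2, 1, -1, 2], [-1, 2, -2, 2], [1, 2, -1, 1], [1, 1, 1, 1]]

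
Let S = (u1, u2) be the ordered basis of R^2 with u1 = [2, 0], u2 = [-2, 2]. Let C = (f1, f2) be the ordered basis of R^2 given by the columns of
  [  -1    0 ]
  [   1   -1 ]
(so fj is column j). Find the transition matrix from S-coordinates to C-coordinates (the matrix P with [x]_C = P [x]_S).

[[-2, 2], [-2, 0]]

Let M have columns uj and N have columns fj. Then for every x, N [x]_C = x = M [x]_S, so P = N^(-1) M.
Since det N = 1, N^(-1) has integer entries; multiplying gives P = [[-2, 2], [-2, 0]].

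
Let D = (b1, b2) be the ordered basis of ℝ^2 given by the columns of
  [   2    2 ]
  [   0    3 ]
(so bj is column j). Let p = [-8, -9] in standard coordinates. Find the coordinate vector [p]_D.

[-1, -3]

[p]_D is the unique c with M c = p, where M has columns b1, b2.
System: 2c_1 + 2c_2 = -8, 0c_1 + 3c_2 = -9; solving gives c_1 = -1, c_2 = -3.
Check: -b1 - 3b2 = [-8, -9].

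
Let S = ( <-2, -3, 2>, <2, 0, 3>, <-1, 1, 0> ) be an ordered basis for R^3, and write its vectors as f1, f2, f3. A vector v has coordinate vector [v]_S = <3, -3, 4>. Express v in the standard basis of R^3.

The coordinates say v = 3f1 - 3f2 + 4f3; adding the scaled basis vectors gives <-16, -5, -3>.

<-16, -5, -3>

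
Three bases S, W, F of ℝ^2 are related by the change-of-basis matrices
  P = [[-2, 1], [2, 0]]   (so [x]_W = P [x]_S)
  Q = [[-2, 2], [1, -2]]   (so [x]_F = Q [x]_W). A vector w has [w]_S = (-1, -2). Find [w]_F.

Apply P to get W-coordinates (0, -2), then Q to get F-coordinates.
The result is [w]_F = (-4, 4).

(-4, 4)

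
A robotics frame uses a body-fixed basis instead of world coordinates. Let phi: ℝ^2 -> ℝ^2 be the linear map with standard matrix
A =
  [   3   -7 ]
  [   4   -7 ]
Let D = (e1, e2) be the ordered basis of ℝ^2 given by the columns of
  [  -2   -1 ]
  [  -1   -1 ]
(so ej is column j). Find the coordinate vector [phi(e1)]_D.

Column 1 of [phi]_D is the D-coordinate vector of phi(e1).
In standard coordinates phi(e1) = A e1 = <1, -1>.
Converting to D: <1, -1> = -2e1 + 3e2, so the coordinate vector is <-2, 3>.

<-2, 3>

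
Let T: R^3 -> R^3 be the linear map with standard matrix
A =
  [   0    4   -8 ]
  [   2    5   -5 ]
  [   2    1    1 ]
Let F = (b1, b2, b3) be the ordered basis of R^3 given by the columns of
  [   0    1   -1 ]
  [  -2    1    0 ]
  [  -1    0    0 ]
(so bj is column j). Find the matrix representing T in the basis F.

[[3, -3, 2], [1, 1, 2], [1, -3, 2]]

With P the matrix whose columns are b1, ..., b3, [T]_F = P^(-1) A P.
Column by column: T(b1) = A b1 = <0, -5, -3>; its F-coordinates <3, 1, 1> give column 1.
Continuing for each basis vector yields [T]_F = [[3, -3, 2], [1, 1, 2], [1, -3, 2]].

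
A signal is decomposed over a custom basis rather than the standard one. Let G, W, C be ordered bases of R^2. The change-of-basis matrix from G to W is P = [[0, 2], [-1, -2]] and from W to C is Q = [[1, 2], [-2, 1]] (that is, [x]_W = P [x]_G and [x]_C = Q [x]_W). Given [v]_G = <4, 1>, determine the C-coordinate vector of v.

Apply P to get W-coordinates <2, -6>, then Q to get C-coordinates.
The result is [v]_C = <-10, -10>.

<-10, -10>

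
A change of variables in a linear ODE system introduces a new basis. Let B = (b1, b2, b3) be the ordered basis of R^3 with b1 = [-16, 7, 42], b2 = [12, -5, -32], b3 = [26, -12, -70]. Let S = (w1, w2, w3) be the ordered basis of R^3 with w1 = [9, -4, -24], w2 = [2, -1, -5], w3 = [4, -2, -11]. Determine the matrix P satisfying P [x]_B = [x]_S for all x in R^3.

[[-2, 2, 2], [-1, -1, 0], [1, -1, 2]]

Column j of P is [bj]_S, since P maps B-coordinates to S-coordinates.
Expressing b1 in S: b1 = -2w1 - w2 + w3, so column 1 of P is [-2, -1, 1].
Doing the same for each bj gives P = [[-2, 2, 2], [-1, -1, 0], [1, -1, 2]].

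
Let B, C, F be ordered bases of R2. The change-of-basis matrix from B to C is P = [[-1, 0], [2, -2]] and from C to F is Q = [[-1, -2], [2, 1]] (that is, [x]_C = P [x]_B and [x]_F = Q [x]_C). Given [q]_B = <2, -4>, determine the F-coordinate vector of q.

Apply P to get C-coordinates <-2, 12>, then Q to get F-coordinates.
The result is [q]_F = <-22, 8>.

<-22, 8>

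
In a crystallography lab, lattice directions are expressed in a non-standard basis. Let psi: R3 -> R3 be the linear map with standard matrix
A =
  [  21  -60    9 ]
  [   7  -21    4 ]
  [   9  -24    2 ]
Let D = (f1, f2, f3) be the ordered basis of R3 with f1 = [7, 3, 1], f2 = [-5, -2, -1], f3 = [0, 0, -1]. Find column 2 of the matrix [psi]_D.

[3, 3, -1]

Compute psi(f2) = A f2 = [6, 3, 1] in standard coordinates.
Then write this in D-coordinates: solve for y in y_1 f1 + ... + y_3 f3 = [6, 3, 1].
This gives y = [3, 3, -1], which is column 2 of [psi]_D.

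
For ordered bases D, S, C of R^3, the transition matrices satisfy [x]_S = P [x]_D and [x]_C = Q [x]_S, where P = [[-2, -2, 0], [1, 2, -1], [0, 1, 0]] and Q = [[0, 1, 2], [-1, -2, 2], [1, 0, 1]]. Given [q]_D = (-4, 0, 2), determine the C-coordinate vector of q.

First [q]_S = P [q]_D = (8, -6, 0).
Then [q]_C = Q [q]_S = (-6, 4, 8).

(-6, 4, 8)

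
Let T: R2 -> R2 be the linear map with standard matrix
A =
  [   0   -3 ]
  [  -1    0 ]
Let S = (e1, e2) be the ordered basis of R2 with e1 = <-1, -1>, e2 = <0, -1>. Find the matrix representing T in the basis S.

With P the matrix whose columns are e1, e2, [T]_S = P^(-1) A P.
Column by column: T(e1) = A e1 = <3, 1>; its S-coordinates <-3, 2> give column 1.
Continuing for each basis vector yields [T]_S = [[-3, -3], [2, 3]].

[[-3, -3], [2, 3]]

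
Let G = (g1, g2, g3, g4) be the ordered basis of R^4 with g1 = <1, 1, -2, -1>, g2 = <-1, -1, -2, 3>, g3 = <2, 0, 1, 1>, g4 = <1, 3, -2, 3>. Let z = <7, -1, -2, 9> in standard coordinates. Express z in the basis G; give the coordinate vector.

Write z = c_1 g1 + ... + c_4 g4 and solve for the c_i.
Solving this 4x4 system gives c = (1, 2, 4, 0).
Check: g1 + 2g2 + 4g3 + 0·g4 = <7, -1, -2, 9>.

<1, 2, 4, 0>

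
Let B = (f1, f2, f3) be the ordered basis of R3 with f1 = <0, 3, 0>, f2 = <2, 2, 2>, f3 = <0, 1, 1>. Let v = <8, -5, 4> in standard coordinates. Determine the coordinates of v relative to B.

<-3, 4, -4>

We seek scalars with c_1 f1 + ... + c_3 f3 = v; equivalently solve M c = v where the columns of M are f1, ..., f3.
Solving this 3x3 system gives c = (-3, 4, -4).
Check: -3f1 + 4f2 - 4f3 = <8, -5, 4>.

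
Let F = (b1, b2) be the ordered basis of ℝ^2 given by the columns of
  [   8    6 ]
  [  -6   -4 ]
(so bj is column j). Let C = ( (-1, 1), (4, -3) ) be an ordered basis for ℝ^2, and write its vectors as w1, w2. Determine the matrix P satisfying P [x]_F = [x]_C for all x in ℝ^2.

[[0, 2], [2, 2]]

Take x = bj: its F-coordinates are the j-th standard unit vector, so P e_j — column j of P — equals [bj]_C.
b1 = 0·w1 + 2w2, giving column 1 = (0, 2); repeating for each j gives P = [[0, 2], [2, 2]].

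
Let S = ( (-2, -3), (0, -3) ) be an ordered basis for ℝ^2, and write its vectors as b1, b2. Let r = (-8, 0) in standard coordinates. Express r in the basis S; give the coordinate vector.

Write r = c_1 b1 + c_2 b2 and solve for the c_i.
System: -2c_1 + 0c_2 = -8, -3c_1 - 3c_2 = 0; solving gives c_1 = 4, c_2 = -4.
Check: 4b1 - 4b2 = (-8, 0).

(4, -4)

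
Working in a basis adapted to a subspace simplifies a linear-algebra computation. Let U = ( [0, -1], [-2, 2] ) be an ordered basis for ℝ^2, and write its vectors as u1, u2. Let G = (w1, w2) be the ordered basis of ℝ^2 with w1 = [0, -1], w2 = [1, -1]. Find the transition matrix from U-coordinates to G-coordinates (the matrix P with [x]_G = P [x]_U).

Let M have columns uj and N have columns wj. Then for every x, N [x]_G = x = M [x]_U, so P = N^(-1) M.
Since det N = 1, N^(-1) has integer entries; multiplying gives P = [[1, 0], [0, -2]].

[[1, 0], [0, -2]]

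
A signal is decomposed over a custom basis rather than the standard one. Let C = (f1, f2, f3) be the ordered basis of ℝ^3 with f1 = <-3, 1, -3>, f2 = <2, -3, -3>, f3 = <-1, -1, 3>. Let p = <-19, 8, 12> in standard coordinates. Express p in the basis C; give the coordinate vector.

We seek scalars with c_1 f1 + ... + c_3 f3 = p; equivalently solve M c = p where the columns of M are f1, ..., f3.
Gaussian elimination on [M | p] yields c = (3, -3, 4).
Check: 3f1 - 3f2 + 4f3 = <-19, 8, 12>.

<3, -3, 4>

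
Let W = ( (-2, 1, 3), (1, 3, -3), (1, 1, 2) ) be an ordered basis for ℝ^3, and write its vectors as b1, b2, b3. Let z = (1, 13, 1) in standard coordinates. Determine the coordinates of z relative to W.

(2, 3, 2)

[z]_W is the unique c with M c = z, where M has columns b1, ..., b3.
Gaussian elimination on [M | z] yields c = (2, 3, 2).
Check: 2b1 + 3b2 + 2b3 = (1, 13, 1).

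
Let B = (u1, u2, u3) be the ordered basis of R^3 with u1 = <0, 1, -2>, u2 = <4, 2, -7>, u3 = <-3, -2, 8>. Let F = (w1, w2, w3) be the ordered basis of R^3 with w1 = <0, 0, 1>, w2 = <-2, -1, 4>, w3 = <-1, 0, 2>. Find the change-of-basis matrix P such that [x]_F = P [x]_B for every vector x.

[[-2, 1, 2], [-1, -2, 2], [2, 0, -1]]

Let M have columns uj and N have columns wj. Then for every x, N [x]_F = x = M [x]_B, so P = N^(-1) M.
Since det N = -1, N^(-1) has integer entries; multiplying gives P = [[-2, 1, 2], [-1, -2, 2], [2, 0, -1]].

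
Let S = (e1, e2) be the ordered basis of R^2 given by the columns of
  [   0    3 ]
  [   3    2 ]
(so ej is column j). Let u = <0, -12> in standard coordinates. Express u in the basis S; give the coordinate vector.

We seek scalars with c_1 e1 + c_2 e2 = u; equivalently solve M c = u where the columns of M are e1, e2.
System: 0c_1 + 3c_2 = 0, 3c_1 + 2c_2 = -12; solving gives c_1 = -4, c_2 = 0.
Check: -4e1 + 0·e2 = <0, -12>.

<-4, 0>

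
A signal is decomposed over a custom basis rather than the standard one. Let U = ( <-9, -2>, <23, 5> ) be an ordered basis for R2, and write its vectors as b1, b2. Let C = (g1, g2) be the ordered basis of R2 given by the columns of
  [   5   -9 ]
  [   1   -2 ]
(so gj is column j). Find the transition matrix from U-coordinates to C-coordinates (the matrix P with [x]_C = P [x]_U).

Let M have columns bj and N have columns gj. Then for every x, N [x]_C = x = M [x]_U, so P = N^(-1) M.
Since det N = -1, N^(-1) has integer entries; multiplying gives P = [[0, 1], [1, -2]].

[[0, 1], [1, -2]]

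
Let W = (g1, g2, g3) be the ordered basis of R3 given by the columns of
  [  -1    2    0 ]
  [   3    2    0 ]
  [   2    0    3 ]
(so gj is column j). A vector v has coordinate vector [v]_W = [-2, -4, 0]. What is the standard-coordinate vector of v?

v = M [v]_W, where M has columns g1, ..., g3.
Carrying out the matrix-vector product, v = [-6, -14, -4].

[-6, -14, -4]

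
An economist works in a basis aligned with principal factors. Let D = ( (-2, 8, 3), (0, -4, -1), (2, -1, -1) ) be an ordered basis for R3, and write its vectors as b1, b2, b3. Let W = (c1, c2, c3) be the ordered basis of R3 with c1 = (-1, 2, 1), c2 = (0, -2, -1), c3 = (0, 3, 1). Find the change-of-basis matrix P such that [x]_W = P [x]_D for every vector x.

Take x = bj: its D-coordinates are the j-th standard unit vector, so P e_j — column j of P — equals [bj]_W.
b1 = 2c1 + c2 + 2c3, giving column 1 = (2, 1, 2); repeating for each j gives P = [[2, 0, -2], [1, -1, 0], [2, -2, 1]].

[[2, 0, -2], [1, -1, 0], [2, -2, 1]]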